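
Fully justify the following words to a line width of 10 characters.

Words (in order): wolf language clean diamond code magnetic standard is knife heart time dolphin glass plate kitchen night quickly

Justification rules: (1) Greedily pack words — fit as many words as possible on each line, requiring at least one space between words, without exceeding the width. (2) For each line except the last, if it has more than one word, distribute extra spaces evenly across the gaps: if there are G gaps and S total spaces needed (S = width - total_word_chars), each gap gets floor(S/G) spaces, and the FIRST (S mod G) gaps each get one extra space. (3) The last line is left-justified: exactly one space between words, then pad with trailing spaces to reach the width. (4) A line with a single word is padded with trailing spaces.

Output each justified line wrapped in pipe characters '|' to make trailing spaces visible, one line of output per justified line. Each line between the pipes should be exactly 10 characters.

Line 1: ['wolf'] (min_width=4, slack=6)
Line 2: ['language'] (min_width=8, slack=2)
Line 3: ['clean'] (min_width=5, slack=5)
Line 4: ['diamond'] (min_width=7, slack=3)
Line 5: ['code'] (min_width=4, slack=6)
Line 6: ['magnetic'] (min_width=8, slack=2)
Line 7: ['standard'] (min_width=8, slack=2)
Line 8: ['is', 'knife'] (min_width=8, slack=2)
Line 9: ['heart', 'time'] (min_width=10, slack=0)
Line 10: ['dolphin'] (min_width=7, slack=3)
Line 11: ['glass'] (min_width=5, slack=5)
Line 12: ['plate'] (min_width=5, slack=5)
Line 13: ['kitchen'] (min_width=7, slack=3)
Line 14: ['night'] (min_width=5, slack=5)
Line 15: ['quickly'] (min_width=7, slack=3)

Answer: |wolf      |
|language  |
|clean     |
|diamond   |
|code      |
|magnetic  |
|standard  |
|is   knife|
|heart time|
|dolphin   |
|glass     |
|plate     |
|kitchen   |
|night     |
|quickly   |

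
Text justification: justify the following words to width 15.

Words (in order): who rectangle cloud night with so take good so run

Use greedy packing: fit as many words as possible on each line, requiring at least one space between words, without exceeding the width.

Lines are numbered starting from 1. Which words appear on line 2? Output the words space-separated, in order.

Line 1: ['who', 'rectangle'] (min_width=13, slack=2)
Line 2: ['cloud', 'night'] (min_width=11, slack=4)
Line 3: ['with', 'so', 'take'] (min_width=12, slack=3)
Line 4: ['good', 'so', 'run'] (min_width=11, slack=4)

Answer: cloud night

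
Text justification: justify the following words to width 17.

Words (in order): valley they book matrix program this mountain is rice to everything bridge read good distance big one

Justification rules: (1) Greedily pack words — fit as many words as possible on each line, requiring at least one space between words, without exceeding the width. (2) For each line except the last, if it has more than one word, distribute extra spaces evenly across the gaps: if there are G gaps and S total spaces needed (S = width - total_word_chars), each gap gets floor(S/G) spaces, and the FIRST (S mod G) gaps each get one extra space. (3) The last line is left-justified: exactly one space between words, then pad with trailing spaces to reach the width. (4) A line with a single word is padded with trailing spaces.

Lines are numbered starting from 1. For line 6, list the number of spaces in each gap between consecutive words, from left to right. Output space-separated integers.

Line 1: ['valley', 'they', 'book'] (min_width=16, slack=1)
Line 2: ['matrix', 'program'] (min_width=14, slack=3)
Line 3: ['this', 'mountain', 'is'] (min_width=16, slack=1)
Line 4: ['rice', 'to'] (min_width=7, slack=10)
Line 5: ['everything', 'bridge'] (min_width=17, slack=0)
Line 6: ['read', 'good'] (min_width=9, slack=8)
Line 7: ['distance', 'big', 'one'] (min_width=16, slack=1)

Answer: 9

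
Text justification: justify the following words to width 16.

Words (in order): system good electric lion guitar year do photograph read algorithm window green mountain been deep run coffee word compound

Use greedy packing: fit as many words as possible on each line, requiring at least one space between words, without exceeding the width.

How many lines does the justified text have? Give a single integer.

Line 1: ['system', 'good'] (min_width=11, slack=5)
Line 2: ['electric', 'lion'] (min_width=13, slack=3)
Line 3: ['guitar', 'year', 'do'] (min_width=14, slack=2)
Line 4: ['photograph', 'read'] (min_width=15, slack=1)
Line 5: ['algorithm', 'window'] (min_width=16, slack=0)
Line 6: ['green', 'mountain'] (min_width=14, slack=2)
Line 7: ['been', 'deep', 'run'] (min_width=13, slack=3)
Line 8: ['coffee', 'word'] (min_width=11, slack=5)
Line 9: ['compound'] (min_width=8, slack=8)
Total lines: 9

Answer: 9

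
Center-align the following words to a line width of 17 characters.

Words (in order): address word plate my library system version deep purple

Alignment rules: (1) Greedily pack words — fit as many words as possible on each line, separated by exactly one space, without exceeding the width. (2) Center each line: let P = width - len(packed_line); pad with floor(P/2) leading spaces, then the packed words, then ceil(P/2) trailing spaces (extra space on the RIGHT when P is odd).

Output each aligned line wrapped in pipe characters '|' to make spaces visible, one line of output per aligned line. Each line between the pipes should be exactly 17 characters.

Answer: |  address word   |
|plate my library |
| system version  |
|   deep purple   |

Derivation:
Line 1: ['address', 'word'] (min_width=12, slack=5)
Line 2: ['plate', 'my', 'library'] (min_width=16, slack=1)
Line 3: ['system', 'version'] (min_width=14, slack=3)
Line 4: ['deep', 'purple'] (min_width=11, slack=6)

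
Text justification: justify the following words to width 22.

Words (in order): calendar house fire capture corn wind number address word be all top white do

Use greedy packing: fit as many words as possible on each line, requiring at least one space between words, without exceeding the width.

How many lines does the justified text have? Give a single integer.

Line 1: ['calendar', 'house', 'fire'] (min_width=19, slack=3)
Line 2: ['capture', 'corn', 'wind'] (min_width=17, slack=5)
Line 3: ['number', 'address', 'word', 'be'] (min_width=22, slack=0)
Line 4: ['all', 'top', 'white', 'do'] (min_width=16, slack=6)
Total lines: 4

Answer: 4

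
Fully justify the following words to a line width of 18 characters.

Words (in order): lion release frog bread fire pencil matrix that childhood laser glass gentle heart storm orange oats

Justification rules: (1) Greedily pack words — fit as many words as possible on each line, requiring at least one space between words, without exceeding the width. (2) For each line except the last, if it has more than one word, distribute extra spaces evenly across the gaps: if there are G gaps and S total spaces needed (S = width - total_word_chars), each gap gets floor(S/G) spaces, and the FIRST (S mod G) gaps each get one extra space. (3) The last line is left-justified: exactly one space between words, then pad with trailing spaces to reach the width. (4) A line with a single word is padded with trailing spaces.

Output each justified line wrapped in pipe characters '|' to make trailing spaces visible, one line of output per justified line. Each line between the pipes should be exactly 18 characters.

Answer: |lion  release frog|
|bread  fire pencil|
|matrix        that|
|childhood    laser|
|glass gentle heart|
|storm orange oats |

Derivation:
Line 1: ['lion', 'release', 'frog'] (min_width=17, slack=1)
Line 2: ['bread', 'fire', 'pencil'] (min_width=17, slack=1)
Line 3: ['matrix', 'that'] (min_width=11, slack=7)
Line 4: ['childhood', 'laser'] (min_width=15, slack=3)
Line 5: ['glass', 'gentle', 'heart'] (min_width=18, slack=0)
Line 6: ['storm', 'orange', 'oats'] (min_width=17, slack=1)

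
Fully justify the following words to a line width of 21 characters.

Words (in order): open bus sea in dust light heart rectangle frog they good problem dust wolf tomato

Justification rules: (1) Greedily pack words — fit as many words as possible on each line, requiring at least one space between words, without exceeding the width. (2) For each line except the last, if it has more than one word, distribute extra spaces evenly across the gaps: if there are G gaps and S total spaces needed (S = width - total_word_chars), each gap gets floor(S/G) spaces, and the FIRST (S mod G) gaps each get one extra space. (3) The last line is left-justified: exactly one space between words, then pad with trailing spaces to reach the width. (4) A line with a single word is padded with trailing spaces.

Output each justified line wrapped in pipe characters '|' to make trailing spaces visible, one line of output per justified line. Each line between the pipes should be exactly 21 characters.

Answer: |open  bus sea in dust|
|light heart rectangle|
|frog     they    good|
|problem   dust   wolf|
|tomato               |

Derivation:
Line 1: ['open', 'bus', 'sea', 'in', 'dust'] (min_width=20, slack=1)
Line 2: ['light', 'heart', 'rectangle'] (min_width=21, slack=0)
Line 3: ['frog', 'they', 'good'] (min_width=14, slack=7)
Line 4: ['problem', 'dust', 'wolf'] (min_width=17, slack=4)
Line 5: ['tomato'] (min_width=6, slack=15)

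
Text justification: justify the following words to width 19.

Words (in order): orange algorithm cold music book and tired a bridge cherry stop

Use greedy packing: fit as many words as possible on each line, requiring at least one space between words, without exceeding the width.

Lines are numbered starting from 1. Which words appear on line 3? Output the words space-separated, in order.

Answer: tired a bridge

Derivation:
Line 1: ['orange', 'algorithm'] (min_width=16, slack=3)
Line 2: ['cold', 'music', 'book', 'and'] (min_width=19, slack=0)
Line 3: ['tired', 'a', 'bridge'] (min_width=14, slack=5)
Line 4: ['cherry', 'stop'] (min_width=11, slack=8)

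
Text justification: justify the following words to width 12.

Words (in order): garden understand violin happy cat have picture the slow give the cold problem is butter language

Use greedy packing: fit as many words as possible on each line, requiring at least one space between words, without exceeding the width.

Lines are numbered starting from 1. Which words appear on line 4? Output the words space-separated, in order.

Answer: cat have

Derivation:
Line 1: ['garden'] (min_width=6, slack=6)
Line 2: ['understand'] (min_width=10, slack=2)
Line 3: ['violin', 'happy'] (min_width=12, slack=0)
Line 4: ['cat', 'have'] (min_width=8, slack=4)
Line 5: ['picture', 'the'] (min_width=11, slack=1)
Line 6: ['slow', 'give'] (min_width=9, slack=3)
Line 7: ['the', 'cold'] (min_width=8, slack=4)
Line 8: ['problem', 'is'] (min_width=10, slack=2)
Line 9: ['butter'] (min_width=6, slack=6)
Line 10: ['language'] (min_width=8, slack=4)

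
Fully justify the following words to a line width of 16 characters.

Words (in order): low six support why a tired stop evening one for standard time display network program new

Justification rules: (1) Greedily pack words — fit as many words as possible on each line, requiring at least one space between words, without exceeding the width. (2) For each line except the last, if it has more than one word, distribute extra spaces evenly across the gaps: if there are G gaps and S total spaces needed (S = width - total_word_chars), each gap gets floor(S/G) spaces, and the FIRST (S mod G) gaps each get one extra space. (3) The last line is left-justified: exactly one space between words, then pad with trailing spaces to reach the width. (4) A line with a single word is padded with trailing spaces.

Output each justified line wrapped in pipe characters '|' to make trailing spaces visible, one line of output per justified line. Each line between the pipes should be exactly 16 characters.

Answer: |low  six support|
|why a tired stop|
|evening  one for|
|standard    time|
|display  network|
|program new     |

Derivation:
Line 1: ['low', 'six', 'support'] (min_width=15, slack=1)
Line 2: ['why', 'a', 'tired', 'stop'] (min_width=16, slack=0)
Line 3: ['evening', 'one', 'for'] (min_width=15, slack=1)
Line 4: ['standard', 'time'] (min_width=13, slack=3)
Line 5: ['display', 'network'] (min_width=15, slack=1)
Line 6: ['program', 'new'] (min_width=11, slack=5)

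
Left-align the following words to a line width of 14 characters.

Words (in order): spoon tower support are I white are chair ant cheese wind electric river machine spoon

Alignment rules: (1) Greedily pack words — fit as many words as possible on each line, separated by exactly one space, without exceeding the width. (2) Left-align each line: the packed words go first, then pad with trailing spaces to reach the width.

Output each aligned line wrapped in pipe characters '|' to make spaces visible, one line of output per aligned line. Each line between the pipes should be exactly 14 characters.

Answer: |spoon tower   |
|support are I |
|white are     |
|chair ant     |
|cheese wind   |
|electric river|
|machine spoon |

Derivation:
Line 1: ['spoon', 'tower'] (min_width=11, slack=3)
Line 2: ['support', 'are', 'I'] (min_width=13, slack=1)
Line 3: ['white', 'are'] (min_width=9, slack=5)
Line 4: ['chair', 'ant'] (min_width=9, slack=5)
Line 5: ['cheese', 'wind'] (min_width=11, slack=3)
Line 6: ['electric', 'river'] (min_width=14, slack=0)
Line 7: ['machine', 'spoon'] (min_width=13, slack=1)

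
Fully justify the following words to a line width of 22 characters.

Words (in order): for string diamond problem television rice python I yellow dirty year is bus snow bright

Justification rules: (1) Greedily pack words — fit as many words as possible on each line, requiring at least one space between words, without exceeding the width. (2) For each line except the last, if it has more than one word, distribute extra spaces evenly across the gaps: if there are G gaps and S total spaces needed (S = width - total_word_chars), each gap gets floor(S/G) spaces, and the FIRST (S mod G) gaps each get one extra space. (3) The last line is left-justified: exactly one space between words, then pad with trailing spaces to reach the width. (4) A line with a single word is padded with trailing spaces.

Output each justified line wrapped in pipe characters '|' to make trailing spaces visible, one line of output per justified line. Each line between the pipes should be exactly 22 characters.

Answer: |for   string   diamond|
|problem     television|
|rice  python  I yellow|
|dirty year is bus snow|
|bright                |

Derivation:
Line 1: ['for', 'string', 'diamond'] (min_width=18, slack=4)
Line 2: ['problem', 'television'] (min_width=18, slack=4)
Line 3: ['rice', 'python', 'I', 'yellow'] (min_width=20, slack=2)
Line 4: ['dirty', 'year', 'is', 'bus', 'snow'] (min_width=22, slack=0)
Line 5: ['bright'] (min_width=6, slack=16)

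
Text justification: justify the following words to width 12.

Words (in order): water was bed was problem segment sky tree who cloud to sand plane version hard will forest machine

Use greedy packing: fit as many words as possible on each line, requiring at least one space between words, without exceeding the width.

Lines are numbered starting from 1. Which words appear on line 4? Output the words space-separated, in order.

Answer: segment sky

Derivation:
Line 1: ['water', 'was'] (min_width=9, slack=3)
Line 2: ['bed', 'was'] (min_width=7, slack=5)
Line 3: ['problem'] (min_width=7, slack=5)
Line 4: ['segment', 'sky'] (min_width=11, slack=1)
Line 5: ['tree', 'who'] (min_width=8, slack=4)
Line 6: ['cloud', 'to'] (min_width=8, slack=4)
Line 7: ['sand', 'plane'] (min_width=10, slack=2)
Line 8: ['version', 'hard'] (min_width=12, slack=0)
Line 9: ['will', 'forest'] (min_width=11, slack=1)
Line 10: ['machine'] (min_width=7, slack=5)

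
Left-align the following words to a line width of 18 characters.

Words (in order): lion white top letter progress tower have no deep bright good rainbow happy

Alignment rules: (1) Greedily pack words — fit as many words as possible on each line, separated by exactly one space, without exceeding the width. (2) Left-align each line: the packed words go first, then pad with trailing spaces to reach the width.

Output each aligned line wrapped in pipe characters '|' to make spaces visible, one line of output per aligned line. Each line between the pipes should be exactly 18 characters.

Line 1: ['lion', 'white', 'top'] (min_width=14, slack=4)
Line 2: ['letter', 'progress'] (min_width=15, slack=3)
Line 3: ['tower', 'have', 'no', 'deep'] (min_width=18, slack=0)
Line 4: ['bright', 'good'] (min_width=11, slack=7)
Line 5: ['rainbow', 'happy'] (min_width=13, slack=5)

Answer: |lion white top    |
|letter progress   |
|tower have no deep|
|bright good       |
|rainbow happy     |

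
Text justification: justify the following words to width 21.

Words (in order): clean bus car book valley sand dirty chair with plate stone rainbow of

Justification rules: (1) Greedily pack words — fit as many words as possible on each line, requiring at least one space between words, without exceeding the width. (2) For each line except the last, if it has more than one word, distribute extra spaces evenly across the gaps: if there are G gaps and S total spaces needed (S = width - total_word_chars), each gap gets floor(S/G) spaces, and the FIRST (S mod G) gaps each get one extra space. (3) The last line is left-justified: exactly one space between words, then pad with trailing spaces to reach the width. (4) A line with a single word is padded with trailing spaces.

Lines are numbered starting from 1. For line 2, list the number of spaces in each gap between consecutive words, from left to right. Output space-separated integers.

Answer: 3 3

Derivation:
Line 1: ['clean', 'bus', 'car', 'book'] (min_width=18, slack=3)
Line 2: ['valley', 'sand', 'dirty'] (min_width=17, slack=4)
Line 3: ['chair', 'with', 'plate'] (min_width=16, slack=5)
Line 4: ['stone', 'rainbow', 'of'] (min_width=16, slack=5)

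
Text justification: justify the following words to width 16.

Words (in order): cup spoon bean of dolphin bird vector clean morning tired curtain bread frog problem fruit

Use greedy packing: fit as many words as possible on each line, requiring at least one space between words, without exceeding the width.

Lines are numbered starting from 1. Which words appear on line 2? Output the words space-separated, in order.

Answer: of dolphin bird

Derivation:
Line 1: ['cup', 'spoon', 'bean'] (min_width=14, slack=2)
Line 2: ['of', 'dolphin', 'bird'] (min_width=15, slack=1)
Line 3: ['vector', 'clean'] (min_width=12, slack=4)
Line 4: ['morning', 'tired'] (min_width=13, slack=3)
Line 5: ['curtain', 'bread'] (min_width=13, slack=3)
Line 6: ['frog', 'problem'] (min_width=12, slack=4)
Line 7: ['fruit'] (min_width=5, slack=11)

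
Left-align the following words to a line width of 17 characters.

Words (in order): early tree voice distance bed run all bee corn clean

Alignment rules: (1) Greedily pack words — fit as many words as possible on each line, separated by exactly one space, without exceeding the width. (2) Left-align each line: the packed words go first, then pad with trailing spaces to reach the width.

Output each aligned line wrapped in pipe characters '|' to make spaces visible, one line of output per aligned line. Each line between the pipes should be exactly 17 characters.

Answer: |early tree voice |
|distance bed run |
|all bee corn     |
|clean            |

Derivation:
Line 1: ['early', 'tree', 'voice'] (min_width=16, slack=1)
Line 2: ['distance', 'bed', 'run'] (min_width=16, slack=1)
Line 3: ['all', 'bee', 'corn'] (min_width=12, slack=5)
Line 4: ['clean'] (min_width=5, slack=12)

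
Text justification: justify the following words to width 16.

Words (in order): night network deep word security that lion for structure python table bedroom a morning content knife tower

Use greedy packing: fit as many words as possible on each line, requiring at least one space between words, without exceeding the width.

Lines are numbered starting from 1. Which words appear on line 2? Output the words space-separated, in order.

Line 1: ['night', 'network'] (min_width=13, slack=3)
Line 2: ['deep', 'word'] (min_width=9, slack=7)
Line 3: ['security', 'that'] (min_width=13, slack=3)
Line 4: ['lion', 'for'] (min_width=8, slack=8)
Line 5: ['structure', 'python'] (min_width=16, slack=0)
Line 6: ['table', 'bedroom', 'a'] (min_width=15, slack=1)
Line 7: ['morning', 'content'] (min_width=15, slack=1)
Line 8: ['knife', 'tower'] (min_width=11, slack=5)

Answer: deep word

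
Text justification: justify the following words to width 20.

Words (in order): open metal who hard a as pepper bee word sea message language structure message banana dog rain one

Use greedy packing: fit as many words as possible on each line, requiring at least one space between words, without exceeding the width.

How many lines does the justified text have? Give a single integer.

Answer: 5

Derivation:
Line 1: ['open', 'metal', 'who', 'hard'] (min_width=19, slack=1)
Line 2: ['a', 'as', 'pepper', 'bee', 'word'] (min_width=20, slack=0)
Line 3: ['sea', 'message', 'language'] (min_width=20, slack=0)
Line 4: ['structure', 'message'] (min_width=17, slack=3)
Line 5: ['banana', 'dog', 'rain', 'one'] (min_width=19, slack=1)
Total lines: 5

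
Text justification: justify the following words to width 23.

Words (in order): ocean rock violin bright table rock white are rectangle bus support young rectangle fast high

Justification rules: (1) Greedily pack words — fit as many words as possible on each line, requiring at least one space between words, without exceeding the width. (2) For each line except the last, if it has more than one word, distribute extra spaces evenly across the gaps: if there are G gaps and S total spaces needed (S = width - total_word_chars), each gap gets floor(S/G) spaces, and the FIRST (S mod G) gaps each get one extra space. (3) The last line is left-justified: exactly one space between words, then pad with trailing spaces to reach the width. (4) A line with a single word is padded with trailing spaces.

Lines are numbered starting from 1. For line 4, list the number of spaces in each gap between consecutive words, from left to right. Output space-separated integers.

Answer: 1 1

Derivation:
Line 1: ['ocean', 'rock', 'violin'] (min_width=17, slack=6)
Line 2: ['bright', 'table', 'rock', 'white'] (min_width=23, slack=0)
Line 3: ['are', 'rectangle', 'bus'] (min_width=17, slack=6)
Line 4: ['support', 'young', 'rectangle'] (min_width=23, slack=0)
Line 5: ['fast', 'high'] (min_width=9, slack=14)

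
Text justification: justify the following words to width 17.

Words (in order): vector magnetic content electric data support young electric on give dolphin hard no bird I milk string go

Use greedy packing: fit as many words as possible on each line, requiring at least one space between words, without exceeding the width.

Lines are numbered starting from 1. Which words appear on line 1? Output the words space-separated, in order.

Line 1: ['vector', 'magnetic'] (min_width=15, slack=2)
Line 2: ['content', 'electric'] (min_width=16, slack=1)
Line 3: ['data', 'support'] (min_width=12, slack=5)
Line 4: ['young', 'electric', 'on'] (min_width=17, slack=0)
Line 5: ['give', 'dolphin', 'hard'] (min_width=17, slack=0)
Line 6: ['no', 'bird', 'I', 'milk'] (min_width=14, slack=3)
Line 7: ['string', 'go'] (min_width=9, slack=8)

Answer: vector magnetic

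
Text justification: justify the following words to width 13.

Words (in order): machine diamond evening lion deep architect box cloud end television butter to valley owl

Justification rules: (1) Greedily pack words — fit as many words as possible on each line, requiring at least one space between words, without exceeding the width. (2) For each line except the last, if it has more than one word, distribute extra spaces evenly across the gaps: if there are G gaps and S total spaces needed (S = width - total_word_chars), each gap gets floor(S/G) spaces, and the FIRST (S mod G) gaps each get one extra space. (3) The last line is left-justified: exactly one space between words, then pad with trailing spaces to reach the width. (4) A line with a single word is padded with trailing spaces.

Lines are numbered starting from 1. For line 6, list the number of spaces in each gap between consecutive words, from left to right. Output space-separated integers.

Answer: 5

Derivation:
Line 1: ['machine'] (min_width=7, slack=6)
Line 2: ['diamond'] (min_width=7, slack=6)
Line 3: ['evening', 'lion'] (min_width=12, slack=1)
Line 4: ['deep'] (min_width=4, slack=9)
Line 5: ['architect', 'box'] (min_width=13, slack=0)
Line 6: ['cloud', 'end'] (min_width=9, slack=4)
Line 7: ['television'] (min_width=10, slack=3)
Line 8: ['butter', 'to'] (min_width=9, slack=4)
Line 9: ['valley', 'owl'] (min_width=10, slack=3)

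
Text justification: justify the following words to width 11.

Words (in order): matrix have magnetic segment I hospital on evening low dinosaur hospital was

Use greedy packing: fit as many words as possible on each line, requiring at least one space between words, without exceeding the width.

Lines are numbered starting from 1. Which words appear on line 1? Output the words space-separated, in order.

Answer: matrix have

Derivation:
Line 1: ['matrix', 'have'] (min_width=11, slack=0)
Line 2: ['magnetic'] (min_width=8, slack=3)
Line 3: ['segment', 'I'] (min_width=9, slack=2)
Line 4: ['hospital', 'on'] (min_width=11, slack=0)
Line 5: ['evening', 'low'] (min_width=11, slack=0)
Line 6: ['dinosaur'] (min_width=8, slack=3)
Line 7: ['hospital'] (min_width=8, slack=3)
Line 8: ['was'] (min_width=3, slack=8)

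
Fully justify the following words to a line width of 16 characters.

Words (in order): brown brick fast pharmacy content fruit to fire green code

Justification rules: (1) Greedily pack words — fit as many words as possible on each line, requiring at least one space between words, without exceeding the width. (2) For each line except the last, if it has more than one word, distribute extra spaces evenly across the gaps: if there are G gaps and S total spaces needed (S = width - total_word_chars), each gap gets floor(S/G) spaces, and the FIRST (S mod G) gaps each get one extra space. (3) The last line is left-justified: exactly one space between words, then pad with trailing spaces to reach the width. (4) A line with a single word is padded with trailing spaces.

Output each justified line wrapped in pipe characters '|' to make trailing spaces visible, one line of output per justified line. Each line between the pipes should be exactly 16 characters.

Line 1: ['brown', 'brick', 'fast'] (min_width=16, slack=0)
Line 2: ['pharmacy', 'content'] (min_width=16, slack=0)
Line 3: ['fruit', 'to', 'fire'] (min_width=13, slack=3)
Line 4: ['green', 'code'] (min_width=10, slack=6)

Answer: |brown brick fast|
|pharmacy content|
|fruit   to  fire|
|green code      |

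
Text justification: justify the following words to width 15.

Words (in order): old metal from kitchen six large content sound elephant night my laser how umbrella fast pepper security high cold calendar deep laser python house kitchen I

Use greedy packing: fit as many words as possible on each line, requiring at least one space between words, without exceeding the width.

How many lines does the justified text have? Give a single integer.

Line 1: ['old', 'metal', 'from'] (min_width=14, slack=1)
Line 2: ['kitchen', 'six'] (min_width=11, slack=4)
Line 3: ['large', 'content'] (min_width=13, slack=2)
Line 4: ['sound', 'elephant'] (min_width=14, slack=1)
Line 5: ['night', 'my', 'laser'] (min_width=14, slack=1)
Line 6: ['how', 'umbrella'] (min_width=12, slack=3)
Line 7: ['fast', 'pepper'] (min_width=11, slack=4)
Line 8: ['security', 'high'] (min_width=13, slack=2)
Line 9: ['cold', 'calendar'] (min_width=13, slack=2)
Line 10: ['deep', 'laser'] (min_width=10, slack=5)
Line 11: ['python', 'house'] (min_width=12, slack=3)
Line 12: ['kitchen', 'I'] (min_width=9, slack=6)
Total lines: 12

Answer: 12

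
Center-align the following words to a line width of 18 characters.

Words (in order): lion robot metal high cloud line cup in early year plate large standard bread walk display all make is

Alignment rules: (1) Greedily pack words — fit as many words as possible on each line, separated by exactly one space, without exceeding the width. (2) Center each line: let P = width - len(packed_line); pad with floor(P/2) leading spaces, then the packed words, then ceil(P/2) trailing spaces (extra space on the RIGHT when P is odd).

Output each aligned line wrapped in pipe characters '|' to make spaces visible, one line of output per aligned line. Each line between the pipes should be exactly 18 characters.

Line 1: ['lion', 'robot', 'metal'] (min_width=16, slack=2)
Line 2: ['high', 'cloud', 'line'] (min_width=15, slack=3)
Line 3: ['cup', 'in', 'early', 'year'] (min_width=17, slack=1)
Line 4: ['plate', 'large'] (min_width=11, slack=7)
Line 5: ['standard', 'bread'] (min_width=14, slack=4)
Line 6: ['walk', 'display', 'all'] (min_width=16, slack=2)
Line 7: ['make', 'is'] (min_width=7, slack=11)

Answer: | lion robot metal |
| high cloud line  |
|cup in early year |
|   plate large    |
|  standard bread  |
| walk display all |
|     make is      |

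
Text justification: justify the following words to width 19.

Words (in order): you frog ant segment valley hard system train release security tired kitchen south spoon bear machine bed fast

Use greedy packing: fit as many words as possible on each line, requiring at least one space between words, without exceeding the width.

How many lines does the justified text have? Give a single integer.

Answer: 7

Derivation:
Line 1: ['you', 'frog', 'ant'] (min_width=12, slack=7)
Line 2: ['segment', 'valley', 'hard'] (min_width=19, slack=0)
Line 3: ['system', 'train'] (min_width=12, slack=7)
Line 4: ['release', 'security'] (min_width=16, slack=3)
Line 5: ['tired', 'kitchen', 'south'] (min_width=19, slack=0)
Line 6: ['spoon', 'bear', 'machine'] (min_width=18, slack=1)
Line 7: ['bed', 'fast'] (min_width=8, slack=11)
Total lines: 7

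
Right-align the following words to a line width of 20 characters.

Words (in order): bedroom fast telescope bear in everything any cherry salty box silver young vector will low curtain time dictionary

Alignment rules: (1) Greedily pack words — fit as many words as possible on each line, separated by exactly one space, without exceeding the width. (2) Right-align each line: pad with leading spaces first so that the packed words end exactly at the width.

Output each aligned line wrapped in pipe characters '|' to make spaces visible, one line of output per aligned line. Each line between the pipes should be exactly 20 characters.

Line 1: ['bedroom', 'fast'] (min_width=12, slack=8)
Line 2: ['telescope', 'bear', 'in'] (min_width=17, slack=3)
Line 3: ['everything', 'any'] (min_width=14, slack=6)
Line 4: ['cherry', 'salty', 'box'] (min_width=16, slack=4)
Line 5: ['silver', 'young', 'vector'] (min_width=19, slack=1)
Line 6: ['will', 'low', 'curtain'] (min_width=16, slack=4)
Line 7: ['time', 'dictionary'] (min_width=15, slack=5)

Answer: |        bedroom fast|
|   telescope bear in|
|      everything any|
|    cherry salty box|
| silver young vector|
|    will low curtain|
|     time dictionary|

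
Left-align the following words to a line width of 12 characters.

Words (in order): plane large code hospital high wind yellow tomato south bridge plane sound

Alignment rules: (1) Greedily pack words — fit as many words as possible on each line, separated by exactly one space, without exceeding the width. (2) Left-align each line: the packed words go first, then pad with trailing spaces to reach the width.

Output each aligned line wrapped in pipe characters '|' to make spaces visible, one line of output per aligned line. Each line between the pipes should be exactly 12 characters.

Answer: |plane large |
|code        |
|hospital    |
|high wind   |
|yellow      |
|tomato south|
|bridge plane|
|sound       |

Derivation:
Line 1: ['plane', 'large'] (min_width=11, slack=1)
Line 2: ['code'] (min_width=4, slack=8)
Line 3: ['hospital'] (min_width=8, slack=4)
Line 4: ['high', 'wind'] (min_width=9, slack=3)
Line 5: ['yellow'] (min_width=6, slack=6)
Line 6: ['tomato', 'south'] (min_width=12, slack=0)
Line 7: ['bridge', 'plane'] (min_width=12, slack=0)
Line 8: ['sound'] (min_width=5, slack=7)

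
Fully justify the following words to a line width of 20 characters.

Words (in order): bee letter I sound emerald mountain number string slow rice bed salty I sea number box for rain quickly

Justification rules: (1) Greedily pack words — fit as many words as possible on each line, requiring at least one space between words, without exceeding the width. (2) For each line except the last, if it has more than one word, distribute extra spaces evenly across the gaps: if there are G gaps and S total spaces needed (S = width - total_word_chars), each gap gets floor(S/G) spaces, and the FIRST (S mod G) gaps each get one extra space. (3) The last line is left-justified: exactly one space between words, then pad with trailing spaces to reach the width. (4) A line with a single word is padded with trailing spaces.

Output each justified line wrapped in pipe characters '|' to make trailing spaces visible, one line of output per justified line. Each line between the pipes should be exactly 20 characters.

Line 1: ['bee', 'letter', 'I', 'sound'] (min_width=18, slack=2)
Line 2: ['emerald', 'mountain'] (min_width=16, slack=4)
Line 3: ['number', 'string', 'slow'] (min_width=18, slack=2)
Line 4: ['rice', 'bed', 'salty', 'I', 'sea'] (min_width=20, slack=0)
Line 5: ['number', 'box', 'for', 'rain'] (min_width=19, slack=1)
Line 6: ['quickly'] (min_width=7, slack=13)

Answer: |bee  letter  I sound|
|emerald     mountain|
|number  string  slow|
|rice bed salty I sea|
|number  box for rain|
|quickly             |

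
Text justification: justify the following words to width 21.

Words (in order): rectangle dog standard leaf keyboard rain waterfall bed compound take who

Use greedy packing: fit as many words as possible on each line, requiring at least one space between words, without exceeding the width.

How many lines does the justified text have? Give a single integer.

Answer: 5

Derivation:
Line 1: ['rectangle', 'dog'] (min_width=13, slack=8)
Line 2: ['standard', 'leaf'] (min_width=13, slack=8)
Line 3: ['keyboard', 'rain'] (min_width=13, slack=8)
Line 4: ['waterfall', 'bed'] (min_width=13, slack=8)
Line 5: ['compound', 'take', 'who'] (min_width=17, slack=4)
Total lines: 5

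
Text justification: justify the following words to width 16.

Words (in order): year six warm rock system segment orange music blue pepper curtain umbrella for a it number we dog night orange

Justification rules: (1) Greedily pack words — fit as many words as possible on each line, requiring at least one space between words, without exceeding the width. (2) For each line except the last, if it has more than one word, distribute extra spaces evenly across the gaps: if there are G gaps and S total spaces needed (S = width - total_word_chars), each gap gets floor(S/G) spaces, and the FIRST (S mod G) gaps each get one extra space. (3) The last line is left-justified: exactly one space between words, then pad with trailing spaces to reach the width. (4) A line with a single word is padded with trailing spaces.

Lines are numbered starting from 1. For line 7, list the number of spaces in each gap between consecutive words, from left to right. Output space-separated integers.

Answer: 1 1 1

Derivation:
Line 1: ['year', 'six', 'warm'] (min_width=13, slack=3)
Line 2: ['rock', 'system'] (min_width=11, slack=5)
Line 3: ['segment', 'orange'] (min_width=14, slack=2)
Line 4: ['music', 'blue'] (min_width=10, slack=6)
Line 5: ['pepper', 'curtain'] (min_width=14, slack=2)
Line 6: ['umbrella', 'for', 'a'] (min_width=14, slack=2)
Line 7: ['it', 'number', 'we', 'dog'] (min_width=16, slack=0)
Line 8: ['night', 'orange'] (min_width=12, slack=4)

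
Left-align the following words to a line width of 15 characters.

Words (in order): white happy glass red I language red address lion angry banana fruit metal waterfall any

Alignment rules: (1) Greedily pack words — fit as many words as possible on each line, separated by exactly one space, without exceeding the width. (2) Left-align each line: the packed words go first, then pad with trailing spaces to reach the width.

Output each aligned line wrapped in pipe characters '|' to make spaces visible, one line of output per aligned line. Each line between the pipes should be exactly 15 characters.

Line 1: ['white', 'happy'] (min_width=11, slack=4)
Line 2: ['glass', 'red', 'I'] (min_width=11, slack=4)
Line 3: ['language', 'red'] (min_width=12, slack=3)
Line 4: ['address', 'lion'] (min_width=12, slack=3)
Line 5: ['angry', 'banana'] (min_width=12, slack=3)
Line 6: ['fruit', 'metal'] (min_width=11, slack=4)
Line 7: ['waterfall', 'any'] (min_width=13, slack=2)

Answer: |white happy    |
|glass red I    |
|language red   |
|address lion   |
|angry banana   |
|fruit metal    |
|waterfall any  |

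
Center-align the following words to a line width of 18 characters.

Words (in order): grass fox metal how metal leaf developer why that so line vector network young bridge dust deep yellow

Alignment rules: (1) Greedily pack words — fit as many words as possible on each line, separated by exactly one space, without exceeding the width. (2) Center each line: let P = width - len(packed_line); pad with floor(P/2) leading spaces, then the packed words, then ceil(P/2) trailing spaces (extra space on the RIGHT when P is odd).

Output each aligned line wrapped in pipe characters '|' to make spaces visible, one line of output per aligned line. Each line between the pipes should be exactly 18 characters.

Line 1: ['grass', 'fox', 'metal'] (min_width=15, slack=3)
Line 2: ['how', 'metal', 'leaf'] (min_width=14, slack=4)
Line 3: ['developer', 'why', 'that'] (min_width=18, slack=0)
Line 4: ['so', 'line', 'vector'] (min_width=14, slack=4)
Line 5: ['network', 'young'] (min_width=13, slack=5)
Line 6: ['bridge', 'dust', 'deep'] (min_width=16, slack=2)
Line 7: ['yellow'] (min_width=6, slack=12)

Answer: | grass fox metal  |
|  how metal leaf  |
|developer why that|
|  so line vector  |
|  network young   |
| bridge dust deep |
|      yellow      |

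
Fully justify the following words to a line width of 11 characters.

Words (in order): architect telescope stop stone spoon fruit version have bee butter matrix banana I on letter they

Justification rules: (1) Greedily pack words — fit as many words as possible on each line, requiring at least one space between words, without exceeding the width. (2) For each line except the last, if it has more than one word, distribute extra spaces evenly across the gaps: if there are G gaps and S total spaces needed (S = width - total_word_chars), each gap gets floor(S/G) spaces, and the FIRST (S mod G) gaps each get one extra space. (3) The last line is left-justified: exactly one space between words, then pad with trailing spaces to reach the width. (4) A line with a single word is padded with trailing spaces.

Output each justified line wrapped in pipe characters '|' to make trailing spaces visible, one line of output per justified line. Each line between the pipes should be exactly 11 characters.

Line 1: ['architect'] (min_width=9, slack=2)
Line 2: ['telescope'] (min_width=9, slack=2)
Line 3: ['stop', 'stone'] (min_width=10, slack=1)
Line 4: ['spoon', 'fruit'] (min_width=11, slack=0)
Line 5: ['version'] (min_width=7, slack=4)
Line 6: ['have', 'bee'] (min_width=8, slack=3)
Line 7: ['butter'] (min_width=6, slack=5)
Line 8: ['matrix'] (min_width=6, slack=5)
Line 9: ['banana', 'I', 'on'] (min_width=11, slack=0)
Line 10: ['letter', 'they'] (min_width=11, slack=0)

Answer: |architect  |
|telescope  |
|stop  stone|
|spoon fruit|
|version    |
|have    bee|
|butter     |
|matrix     |
|banana I on|
|letter they|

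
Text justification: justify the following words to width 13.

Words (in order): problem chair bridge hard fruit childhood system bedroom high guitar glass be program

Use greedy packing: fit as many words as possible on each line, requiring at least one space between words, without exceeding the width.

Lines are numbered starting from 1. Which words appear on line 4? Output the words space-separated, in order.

Answer: childhood

Derivation:
Line 1: ['problem', 'chair'] (min_width=13, slack=0)
Line 2: ['bridge', 'hard'] (min_width=11, slack=2)
Line 3: ['fruit'] (min_width=5, slack=8)
Line 4: ['childhood'] (min_width=9, slack=4)
Line 5: ['system'] (min_width=6, slack=7)
Line 6: ['bedroom', 'high'] (min_width=12, slack=1)
Line 7: ['guitar', 'glass'] (min_width=12, slack=1)
Line 8: ['be', 'program'] (min_width=10, slack=3)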